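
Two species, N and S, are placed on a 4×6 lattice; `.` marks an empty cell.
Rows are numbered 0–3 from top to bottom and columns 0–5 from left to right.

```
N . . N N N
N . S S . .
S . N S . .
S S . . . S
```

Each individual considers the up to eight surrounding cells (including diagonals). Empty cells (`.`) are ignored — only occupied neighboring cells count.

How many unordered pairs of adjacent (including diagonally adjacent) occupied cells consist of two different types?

8

Scan each occupied cell's neighbors to the right and below (and the two forward diagonals) so each pair is counted once.
From row 0: 3 unlike of 6 pairs (running 3/6).
From row 1: 3 unlike of 6 pairs (running 6/12).
From row 2: 2 unlike of 4 pairs (running 8/16).
From row 3: 0 unlike of 1 pairs (running 8/17).
Total adjacent occupied pairs: 17; unlike-type pairs: 8.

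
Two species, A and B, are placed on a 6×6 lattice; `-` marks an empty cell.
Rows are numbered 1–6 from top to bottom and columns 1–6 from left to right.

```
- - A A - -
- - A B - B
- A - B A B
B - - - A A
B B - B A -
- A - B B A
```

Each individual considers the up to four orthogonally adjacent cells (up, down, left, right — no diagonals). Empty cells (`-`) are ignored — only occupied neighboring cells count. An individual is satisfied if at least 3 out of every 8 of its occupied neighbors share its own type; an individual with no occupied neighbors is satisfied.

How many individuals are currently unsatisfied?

Row 1: (1,3)A 2/2 satisfied · (1,4)A 1/2 satisfied
Row 2: (2,3)A 1/2 satisfied · (2,4)B 1/3 not · (2,6)B 1/1 satisfied
Row 3: (3,2)A 0/0 satisfied · (3,4)B 1/2 satisfied · (3,5)A 1/3 not · (3,6)B 1/3 not
Row 4: (4,1)B 1/1 satisfied · (4,5)A 3/3 satisfied · (4,6)A 1/2 satisfied
Row 5: (5,1)B 2/2 satisfied · (5,2)B 1/2 satisfied · (5,4)B 1/2 satisfied · (5,5)A 1/3 not
Row 6: (6,2)A 0/1 not · (6,4)B 2/2 satisfied · (6,5)B 1/3 not · (6,6)A 0/1 not
Unsatisfied: (2,4), (3,5), (3,6), (5,5), (6,2), (6,5), (6,6) — 7 in total.

7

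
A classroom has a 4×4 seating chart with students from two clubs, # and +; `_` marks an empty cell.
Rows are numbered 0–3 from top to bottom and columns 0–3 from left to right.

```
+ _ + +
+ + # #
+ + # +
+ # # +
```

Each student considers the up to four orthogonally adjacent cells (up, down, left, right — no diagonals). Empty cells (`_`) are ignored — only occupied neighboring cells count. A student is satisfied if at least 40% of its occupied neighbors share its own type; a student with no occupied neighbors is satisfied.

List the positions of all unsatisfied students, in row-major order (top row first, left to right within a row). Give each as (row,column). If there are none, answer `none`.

(1,3), (2,3), (3,1)

Row 0: (0,0)+ 1/1 ok · (0,2)+ 1/2 ok · (0,3)+ 1/2 ok
Row 1: (1,0)+ 3/3 ok · (1,1)+ 2/3 ok · (1,2)# 2/4 ok · (1,3)# 1/3 unhappy
Row 2: (2,0)+ 3/3 ok · (2,1)+ 2/4 ok · (2,2)# 2/4 ok · (2,3)+ 1/3 unhappy
Row 3: (3,0)+ 1/2 ok · (3,1)# 1/3 unhappy · (3,2)# 2/3 ok · (3,3)+ 1/2 ok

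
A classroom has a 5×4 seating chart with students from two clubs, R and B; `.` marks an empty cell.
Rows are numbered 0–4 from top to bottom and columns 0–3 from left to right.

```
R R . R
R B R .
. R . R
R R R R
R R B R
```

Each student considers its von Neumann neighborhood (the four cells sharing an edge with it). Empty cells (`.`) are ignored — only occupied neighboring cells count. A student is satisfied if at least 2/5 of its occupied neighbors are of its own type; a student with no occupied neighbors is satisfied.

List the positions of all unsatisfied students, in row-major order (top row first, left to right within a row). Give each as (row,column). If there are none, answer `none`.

Row 0: (0,0)R 2/2 ✓ · (0,1)R 1/2 ✓ · (0,3)R 0/0 ✓
Row 1: (1,0)R 1/2 ✓ · (1,1)B 0/4 ✗ · (1,2)R 0/1 ✗
Row 2: (2,1)R 1/2 ✓ · (2,3)R 1/1 ✓
Row 3: (3,0)R 2/2 ✓ · (3,1)R 4/4 ✓ · (3,2)R 2/3 ✓ · (3,3)R 3/3 ✓
Row 4: (4,0)R 2/2 ✓ · (4,1)R 2/3 ✓ · (4,2)B 0/3 ✗ · (4,3)R 1/2 ✓

(1,1), (1,2), (4,2)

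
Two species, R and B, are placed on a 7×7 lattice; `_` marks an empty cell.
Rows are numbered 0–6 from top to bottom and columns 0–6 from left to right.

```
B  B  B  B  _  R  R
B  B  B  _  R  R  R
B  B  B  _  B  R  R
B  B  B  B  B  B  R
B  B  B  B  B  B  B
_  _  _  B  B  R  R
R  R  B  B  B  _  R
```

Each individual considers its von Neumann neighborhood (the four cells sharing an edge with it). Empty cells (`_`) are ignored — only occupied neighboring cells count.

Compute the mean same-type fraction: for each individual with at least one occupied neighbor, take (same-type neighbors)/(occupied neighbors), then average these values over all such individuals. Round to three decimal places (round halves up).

Row 0: (0,0)B 2/2 · (0,1)B 3/3 · (0,2)B 3/3 · (0,3)B 1/1 · (0,5)R 2/2 · (0,6)R 2/2
Row 1: (1,0)B 3/3 · (1,1)B 4/4 · (1,2)B 3/3 · (1,4)R 1/2 · (1,5)R 4/4 · (1,6)R 3/3
Row 2: (2,0)B 3/3 · (2,1)B 4/4 · (2,2)B 3/3 · (2,4)B 1/3 · (2,5)R 2/4 · (2,6)R 3/3
Row 3: (3,0)B 3/3 · (3,1)B 4/4 · (3,2)B 4/4 · (3,3)B 3/3 · (3,4)B 4/4 · (3,5)B 2/4 · (3,6)R 1/3
Row 4: (4,0)B 2/2 · (4,1)B 3/3 · (4,2)B 3/3 · (4,3)B 4/4 · (4,4)B 4/4 · (4,5)B 3/4 · (4,6)B 1/3
Row 5: (5,3)B 3/3 · (5,4)B 3/4 · (5,5)R 1/3 · (5,6)R 2/3
Row 6: (6,0)R 1/1 · (6,1)R 1/2 · (6,2)B 1/2 · (6,3)B 3/3 · (6,4)B 2/2 · (6,6)R 1/1
Sum over 42 individuals: 2/2 + 3/3 + 3/3 + 1/1 + 2/2 + 2/2 + 3/3 + 4/4 + 3/3 + 1/2 + 4/4 + 3/3 + 3/3 + 4/4 + 3/3 + 1/3 + 2/4 + 3/3 + 3/3 + 4/4 + 4/4 + 3/3 + 4/4 + 2/4 + 1/3 + 2/2 + 3/3 + 3/3 + 4/4 + 4/4 + 3/4 + 1/3 + 3/3 + 3/4 + 1/3 + 2/3 + 1/1 + 1/2 + 1/2 + 3/3 + 2/2 + 1/1 = 36; mean = 36 ÷ 42 = 6/7 = 0.857142… → 0.857.

0.857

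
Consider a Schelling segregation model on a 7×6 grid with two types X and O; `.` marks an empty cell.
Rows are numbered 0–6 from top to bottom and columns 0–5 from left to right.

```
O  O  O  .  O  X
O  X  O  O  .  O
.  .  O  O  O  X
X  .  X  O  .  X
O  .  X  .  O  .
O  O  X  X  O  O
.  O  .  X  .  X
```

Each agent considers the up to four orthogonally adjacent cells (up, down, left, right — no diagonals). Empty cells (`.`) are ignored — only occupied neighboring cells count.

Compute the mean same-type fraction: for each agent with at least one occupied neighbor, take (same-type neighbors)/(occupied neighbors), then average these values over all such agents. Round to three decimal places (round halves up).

0.597

(0,0)O 2/2
(0,1)O 2/3
(0,2)O 2/2
(0,4)O 0/1
(0,5)X 0/2
(1,0)O 1/2
(1,1)X 0/3
(1,2)O 3/4
(1,3)O 2/2
(1,5)O 0/2
(2,2)O 2/3
(2,3)O 4/4
(2,4)O 1/2
(2,5)X 1/3
(3,0)X 0/1
(3,2)X 1/3
(3,3)O 1/2
(3,5)X 1/1
(4,0)O 1/2
(4,2)X 2/2
(4,4)O 1/1
(5,0)O 2/2
(5,1)O 2/3
(5,2)X 2/3
(5,3)X 2/3
(5,4)O 2/3
(5,5)O 1/2
(6,1)O 1/1
(6,3)X 1/1
(6,5)X 0/1
Sum over 30 agents: 2/2 + 2/3 + 2/2 + 0/1 + 0/2 + 1/2 + 0/3 + 3/4 + 2/2 + 0/2 + 2/3 + 4/4 + 1/2 + 1/3 + 0/1 + 1/3 + 1/2 + 1/1 + 1/2 + 2/2 + 1/1 + 2/2 + 2/3 + 2/3 + 2/3 + 2/3 + 1/2 + 1/1 + 1/1 + 0/1 = 215/12; mean = 215/12 ÷ 30 = 43/72 = 0.597222… → 0.597.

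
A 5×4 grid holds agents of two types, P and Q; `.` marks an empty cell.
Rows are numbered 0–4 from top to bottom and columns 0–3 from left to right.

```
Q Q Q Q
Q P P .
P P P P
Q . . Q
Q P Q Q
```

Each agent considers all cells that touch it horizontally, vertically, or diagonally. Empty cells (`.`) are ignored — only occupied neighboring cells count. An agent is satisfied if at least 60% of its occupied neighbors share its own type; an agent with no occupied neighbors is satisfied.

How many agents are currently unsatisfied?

10

Row 0: (0,0)Q 2/3 ✓ · (0,1)Q 3/5 ✓ · (0,2)Q 2/4 ✗ · (0,3)Q 1/2 ✗
Row 1: (1,0)Q 2/5 ✗ · (1,1)P 4/8 ✗ · (1,2)P 4/7 ✗
Row 2: (2,0)P 2/4 ✗ · (2,1)P 4/6 ✓ · (2,2)P 4/5 ✓ · (2,3)P 2/3 ✓
Row 3: (3,0)Q 1/4 ✗ · (3,3)Q 2/4 ✗
Row 4: (4,0)Q 1/2 ✗ · (4,1)P 0/3 ✗ · (4,2)Q 2/3 ✓ · (4,3)Q 2/2 ✓
Unsatisfied: (0,2), (0,3), (1,0), (1,1), (1,2), (2,0), (3,0), (3,3), (4,0), (4,1) — 10 in total.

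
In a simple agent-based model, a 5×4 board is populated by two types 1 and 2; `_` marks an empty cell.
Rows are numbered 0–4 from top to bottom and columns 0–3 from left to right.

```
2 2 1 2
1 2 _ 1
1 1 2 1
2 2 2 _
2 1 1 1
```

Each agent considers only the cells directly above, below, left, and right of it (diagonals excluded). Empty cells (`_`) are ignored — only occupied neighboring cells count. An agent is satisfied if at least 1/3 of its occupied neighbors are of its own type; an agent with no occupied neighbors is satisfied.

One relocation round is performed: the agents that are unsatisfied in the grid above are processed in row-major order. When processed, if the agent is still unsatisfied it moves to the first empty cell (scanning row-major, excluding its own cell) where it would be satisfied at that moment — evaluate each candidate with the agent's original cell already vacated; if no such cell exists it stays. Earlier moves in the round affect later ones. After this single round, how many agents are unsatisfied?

Initially unsatisfied (in order): (0,2), (0,3), (2,1).
  (0,2) → (1,2).
  (0,3) → (0,2).
  (2,1) → (0,3).
Resulting grid:
2 2 2 1
1 2 1 1
1 _ 2 1
2 2 2 _
2 1 1 1
Unsatisfied now: (1,2).

1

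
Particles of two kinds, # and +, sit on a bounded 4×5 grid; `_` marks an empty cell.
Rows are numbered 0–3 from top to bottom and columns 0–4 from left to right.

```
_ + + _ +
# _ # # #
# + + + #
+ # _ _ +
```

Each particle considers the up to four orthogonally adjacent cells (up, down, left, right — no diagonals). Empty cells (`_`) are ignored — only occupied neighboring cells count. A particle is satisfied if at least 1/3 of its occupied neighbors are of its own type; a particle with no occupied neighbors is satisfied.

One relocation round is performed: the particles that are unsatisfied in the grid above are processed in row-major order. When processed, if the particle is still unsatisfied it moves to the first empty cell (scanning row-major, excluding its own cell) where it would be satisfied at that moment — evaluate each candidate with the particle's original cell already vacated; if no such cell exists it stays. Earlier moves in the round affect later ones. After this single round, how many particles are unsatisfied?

Initially unsatisfied (in order): (0,4), (3,0), (3,1), (3,4).
  (0,4) → (0,0).
  (3,0) → (0,3).
  (3,1) → (0,4).
  (3,4) → (1,1).
Resulting grid:
+ + + + #
# + # # #
# + + + #
_ _ _ _ _
Unsatisfied now: (1,2).

1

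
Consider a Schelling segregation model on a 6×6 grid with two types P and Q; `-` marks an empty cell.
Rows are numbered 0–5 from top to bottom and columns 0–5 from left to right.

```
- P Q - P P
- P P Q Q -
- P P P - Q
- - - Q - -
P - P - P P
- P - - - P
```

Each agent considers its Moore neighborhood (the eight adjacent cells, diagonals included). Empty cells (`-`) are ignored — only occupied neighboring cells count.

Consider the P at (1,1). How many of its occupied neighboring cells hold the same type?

Occupied neighbors of (1,1): (0,1)=P, (0,2)=Q, (1,2)=P, (2,1)=P, (2,2)=P.
Same type (P): 4 of 5.

4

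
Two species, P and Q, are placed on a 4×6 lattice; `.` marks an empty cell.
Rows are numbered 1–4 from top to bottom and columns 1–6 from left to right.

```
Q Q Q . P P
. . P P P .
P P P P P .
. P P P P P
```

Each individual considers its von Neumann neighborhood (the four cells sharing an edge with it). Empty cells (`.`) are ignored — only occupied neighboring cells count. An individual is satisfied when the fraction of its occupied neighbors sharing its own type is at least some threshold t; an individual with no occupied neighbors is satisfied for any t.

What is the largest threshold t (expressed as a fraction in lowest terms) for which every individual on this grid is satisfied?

Row 1: (1,1)Q 1/1 · (1,2)Q 2/2 · (1,3)Q 1/2 · (1,5)P 2/2 · (1,6)P 1/1
Row 2: (2,3)P 2/3 · (2,4)P 3/3 · (2,5)P 3/3
Row 3: (3,1)P 1/1 · (3,2)P 3/3 · (3,3)P 4/4 · (3,4)P 4/4 · (3,5)P 3/3
Row 4: (4,2)P 2/2 · (4,3)P 3/3 · (4,4)P 3/3 · (4,5)P 3/3 · (4,6)P 1/1
The smallest same-type fraction is 1/2 at (1,3), which reduces to 1/2. Any threshold above that leaves this individual unsatisfied.

1/2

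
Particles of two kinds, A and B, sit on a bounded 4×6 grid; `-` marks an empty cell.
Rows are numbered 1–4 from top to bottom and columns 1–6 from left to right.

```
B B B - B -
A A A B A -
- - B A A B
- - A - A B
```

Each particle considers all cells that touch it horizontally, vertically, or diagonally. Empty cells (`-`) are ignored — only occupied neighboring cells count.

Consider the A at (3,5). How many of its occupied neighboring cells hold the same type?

Occupied neighbors of (3,5): (2,4)=B, (2,5)=A, (3,4)=A, (3,6)=B, (4,5)=A, (4,6)=B.
Same type (A): 3 of 6.

3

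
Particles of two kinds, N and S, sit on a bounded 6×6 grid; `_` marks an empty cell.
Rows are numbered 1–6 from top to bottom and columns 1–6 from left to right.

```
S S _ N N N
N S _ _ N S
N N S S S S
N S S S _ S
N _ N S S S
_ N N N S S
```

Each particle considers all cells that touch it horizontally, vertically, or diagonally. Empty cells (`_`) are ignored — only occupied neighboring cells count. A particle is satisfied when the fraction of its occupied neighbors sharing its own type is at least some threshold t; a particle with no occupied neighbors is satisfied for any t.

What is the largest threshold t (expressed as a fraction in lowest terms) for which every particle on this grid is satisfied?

Row 1: (1,1)S 2/3 · (1,2)S 2/3 · (1,4)N 2/2 · (1,5)N 3/4 · (1,6)N 2/3
Row 2: (2,1)N 2/5 · (2,2)S 3/6 · (2,5)N 3/7 · (2,6)S 2/5
Row 3: (3,1)N 3/5 · (3,2)N 3/7 · (3,3)S 5/6 · (3,4)S 4/5 · (3,5)S 5/6 · (3,6)S 3/4
Row 4: (4,1)N 3/4 · (4,2)S 2/7 · (4,3)S 5/7 · (4,4)S 6/7 · (4,6)S 4/4
Row 5: (5,1)N 2/3 · (5,3)N 3/7 · (5,4)S 4/7 · (5,5)S 6/7 · (5,6)S 4/4
Row 6: (6,2)N 3/3 · (6,3)N 3/4 · (6,4)N 2/5 · (6,5)S 4/5 · (6,6)S 3/3
The smallest same-type fraction is 2/7 at (4,2), which reduces to 2/7. Any threshold above that leaves this particle unsatisfied.

2/7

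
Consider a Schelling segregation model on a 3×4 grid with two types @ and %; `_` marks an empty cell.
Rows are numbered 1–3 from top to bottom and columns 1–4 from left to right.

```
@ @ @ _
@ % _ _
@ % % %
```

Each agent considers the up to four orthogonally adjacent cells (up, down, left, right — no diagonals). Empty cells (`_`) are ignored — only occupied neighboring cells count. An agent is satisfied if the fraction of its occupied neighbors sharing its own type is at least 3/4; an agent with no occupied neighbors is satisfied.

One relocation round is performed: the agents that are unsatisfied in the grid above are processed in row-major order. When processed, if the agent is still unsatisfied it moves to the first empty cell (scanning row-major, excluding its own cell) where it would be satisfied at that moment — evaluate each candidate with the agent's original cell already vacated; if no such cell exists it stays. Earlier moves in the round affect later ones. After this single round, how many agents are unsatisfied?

Initially unsatisfied (in order): (1,2), (2,1), (2,2), (3,1), (3,2).
  (1,2) → (1,4).
  (2,1): no empty cell satisfies it; stays.
  (2,2): no empty cell satisfies it; stays.
  (3,1): no empty cell satisfies it; stays.
  (3,2): no empty cell satisfies it; stays.
Resulting grid:
@ _ @ @
@ % _ _
@ % % %
Unsatisfied now: (2,1), (2,2), (3,1), (3,2).

4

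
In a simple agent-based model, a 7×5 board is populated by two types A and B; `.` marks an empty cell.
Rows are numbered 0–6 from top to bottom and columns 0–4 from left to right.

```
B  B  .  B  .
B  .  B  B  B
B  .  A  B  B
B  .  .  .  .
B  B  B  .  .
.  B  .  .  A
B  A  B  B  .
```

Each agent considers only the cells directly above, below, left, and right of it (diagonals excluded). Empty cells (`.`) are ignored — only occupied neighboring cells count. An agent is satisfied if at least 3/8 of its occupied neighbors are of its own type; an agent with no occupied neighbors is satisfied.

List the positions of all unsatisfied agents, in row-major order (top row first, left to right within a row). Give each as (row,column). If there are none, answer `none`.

(0,0)B 2/2 satisfied
(0,1)B 1/1 satisfied
(0,3)B 1/1 satisfied
(1,0)B 2/2 satisfied
(1,2)B 1/2 satisfied
(1,3)B 4/4 satisfied
(1,4)B 2/2 satisfied
(2,0)B 2/2 satisfied
(2,2)A 0/2 not
(2,3)B 2/3 satisfied
(2,4)B 2/2 satisfied
(3,0)B 2/2 satisfied
(4,0)B 2/2 satisfied
(4,1)B 3/3 satisfied
(4,2)B 1/1 satisfied
(5,1)B 1/2 satisfied
(5,4)A 0/0 satisfied
(6,0)B 0/1 not
(6,1)A 0/3 not
(6,2)B 1/2 satisfied
(6,3)B 1/1 satisfied

(2,2), (6,0), (6,1)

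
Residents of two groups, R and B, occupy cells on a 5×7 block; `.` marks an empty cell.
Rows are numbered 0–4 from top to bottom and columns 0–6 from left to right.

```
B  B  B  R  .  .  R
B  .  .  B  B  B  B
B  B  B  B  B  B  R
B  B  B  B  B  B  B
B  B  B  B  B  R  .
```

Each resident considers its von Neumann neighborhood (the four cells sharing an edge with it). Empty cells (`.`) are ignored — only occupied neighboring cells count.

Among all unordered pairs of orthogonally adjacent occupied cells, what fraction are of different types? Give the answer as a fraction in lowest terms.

2/11

Scan each occupied cell's neighbors to the right and below so each pair is counted once.
Row 0: B(0,0)–B(0,1)= B(0,0)–B(1,0)= B(0,1)–B(0,2)= B(0,2)–R(0,3)≠ R(0,3)–B(1,3)≠ R(0,6)–B(1,6)≠  → 3/6 unlike.
Row 1: B(1,0)–B(2,0)= B(1,3)–B(1,4)= B(1,3)–B(2,3)= B(1,4)–B(1,5)= B(1,4)–B(2,4)= B(1,5)–B(1,6)= B(1,5)–B(2,5)= B(1,6)–R(2,6)≠  → 1/8 unlike.
Row 2: B(2,0)–B(2,1)= B(2,0)–B(3,0)= B(2,1)–B(2,2)= B(2,1)–B(3,1)= B(2,2)–B(2,3)= B(2,2)–B(3,2)= B(2,3)–B(2,4)= B(2,3)–B(3,3)= B(2,4)–B(2,5)= B(2,4)–B(3,4)= B(2,5)–R(2,6)≠ B(2,5)–B(3,5)= R(2,6)–B(3,6)≠  → 2/13 unlike.
Row 3: B(3,0)–B(3,1)= B(3,0)–B(4,0)= B(3,1)–B(3,2)= B(3,1)–B(4,1)= B(3,2)–B(3,3)= B(3,2)–B(4,2)= B(3,3)–B(3,4)= B(3,3)–B(4,3)= B(3,4)–B(3,5)= B(3,4)–B(4,4)= B(3,5)–B(3,6)= B(3,5)–R(4,5)≠  → 1/12 unlike.
Row 4: B(4,0)–B(4,1)= B(4,1)–B(4,2)= B(4,2)–B(4,3)= B(4,3)–B(4,4)= B(4,4)–R(4,5)≠  → 1/5 unlike.
Total adjacent occupied pairs: 44; unlike-type pairs: 8.
8/44 reduces to 2/11.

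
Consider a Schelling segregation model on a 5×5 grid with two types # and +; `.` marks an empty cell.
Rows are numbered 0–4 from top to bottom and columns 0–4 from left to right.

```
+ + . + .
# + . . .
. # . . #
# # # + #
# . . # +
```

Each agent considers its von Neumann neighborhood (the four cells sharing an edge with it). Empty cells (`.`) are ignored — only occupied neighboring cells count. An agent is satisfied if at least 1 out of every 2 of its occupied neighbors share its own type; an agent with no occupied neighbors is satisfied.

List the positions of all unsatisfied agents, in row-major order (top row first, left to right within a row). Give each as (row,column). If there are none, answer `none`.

(0,0)+ 1/2 ok
(0,1)+ 2/2 ok
(0,3)+ 0/0 ok
(1,0)# 0/2 unhappy
(1,1)+ 1/3 unhappy
(2,1)# 1/2 ok
(2,4)# 1/1 ok
(3,0)# 2/2 ok
(3,1)# 3/3 ok
(3,2)# 1/2 ok
(3,3)+ 0/3 unhappy
(3,4)# 1/3 unhappy
(4,0)# 1/1 ok
(4,3)# 0/2 unhappy
(4,4)+ 0/2 unhappy

(1,0), (1,1), (3,3), (3,4), (4,3), (4,4)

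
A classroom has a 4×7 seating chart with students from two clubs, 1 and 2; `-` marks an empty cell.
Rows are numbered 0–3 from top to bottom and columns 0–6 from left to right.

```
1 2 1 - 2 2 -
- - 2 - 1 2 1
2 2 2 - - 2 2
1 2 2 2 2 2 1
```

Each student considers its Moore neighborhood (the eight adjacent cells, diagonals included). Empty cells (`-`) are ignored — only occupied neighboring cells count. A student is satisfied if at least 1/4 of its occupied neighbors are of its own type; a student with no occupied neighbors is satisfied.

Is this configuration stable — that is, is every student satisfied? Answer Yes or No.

(0,0)1 0/1 unhappy
(0,1)2 1/3 ok
(0,2)1 0/2 unhappy
(0,4)2 2/3 ok
(0,5)2 2/4 ok
(1,2)2 3/4 ok
(1,4)1 0/4 unhappy
(1,5)2 4/6 ok
(1,6)1 0/4 unhappy
(2,0)2 2/3 ok
(2,1)2 5/6 ok
(2,2)2 5/5 ok
(2,5)2 4/7 ok
(2,6)2 3/5 ok
(3,0)1 0/3 unhappy
(3,1)2 4/5 ok
(3,2)2 4/4 ok
(3,3)2 3/3 ok
(3,4)2 3/3 ok
(3,5)2 3/4 ok
(3,6)1 0/3 unhappy
For instance (0,0) has only 0/1 same-type neighbors, below 1/4.

No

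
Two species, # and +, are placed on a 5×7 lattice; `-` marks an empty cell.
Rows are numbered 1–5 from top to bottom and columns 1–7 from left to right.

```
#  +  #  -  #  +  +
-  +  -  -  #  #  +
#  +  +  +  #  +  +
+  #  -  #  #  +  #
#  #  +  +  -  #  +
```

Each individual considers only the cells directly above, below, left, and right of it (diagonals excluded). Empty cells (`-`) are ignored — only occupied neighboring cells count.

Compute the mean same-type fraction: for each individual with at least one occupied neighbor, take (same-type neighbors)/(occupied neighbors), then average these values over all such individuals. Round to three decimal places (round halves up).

Row 1: (1,1)# 0/1 · (1,2)+ 1/3 · (1,3)# 0/1 · (1,5)# 1/2 · (1,6)+ 1/3 · (1,7)+ 2/2
Row 2: (2,2)+ 2/2 · (2,5)# 3/3 · (2,6)# 1/4 · (2,7)+ 2/3
Row 3: (3,1)# 0/2 · (3,2)+ 2/4 · (3,3)+ 2/2 · (3,4)+ 1/3 · (3,5)# 2/4 · (3,6)+ 2/4 · (3,7)+ 2/3
Row 4: (4,1)+ 0/3 · (4,2)# 1/3 · (4,4)# 1/3 · (4,5)# 2/3 · (4,6)+ 1/4 · (4,7)# 0/3
Row 5: (5,1)# 1/2 · (5,2)# 2/3 · (5,3)+ 1/2 · (5,4)+ 1/2 · (5,6)# 0/2 · (5,7)+ 0/2
Sum over 29 individuals: 0/1 + 1/3 + 0/1 + 1/2 + 1/3 + 2/2 + 2/2 + 3/3 + 1/4 + 2/3 + 0/2 + 2/4 + 2/2 + 1/3 + 2/4 + 2/4 + 2/3 + 0/3 + 1/3 + 1/3 + 2/3 + 1/4 + 0/3 + 1/2 + 2/3 + 1/2 + 1/2 + 0/2 + 0/2 = 37/3; mean = 37/3 ÷ 29 = 37/87 = 0.425287… → 0.425.

0.425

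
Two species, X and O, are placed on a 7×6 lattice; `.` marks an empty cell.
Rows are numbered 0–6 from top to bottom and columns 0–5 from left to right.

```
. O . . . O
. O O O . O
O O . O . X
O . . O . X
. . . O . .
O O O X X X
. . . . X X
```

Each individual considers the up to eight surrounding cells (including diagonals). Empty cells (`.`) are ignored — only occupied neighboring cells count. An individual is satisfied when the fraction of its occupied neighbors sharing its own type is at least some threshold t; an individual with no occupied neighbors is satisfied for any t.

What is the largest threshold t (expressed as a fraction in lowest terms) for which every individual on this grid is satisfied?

Row 0: (0,1)O 2/2 · (0,5)O 1/1
Row 1: (1,1)O 4/4 · (1,2)O 5/5 · (1,3)O 2/2 · (1,5)O 1/2
Row 2: (2,0)O 3/3 · (2,1)O 4/4 · (2,3)O 3/3 · (2,5)X 1/2
Row 3: (3,0)O 2/2 · (3,3)O 2/2 · (3,5)X 1/1
Row 4: (4,3)O 2/4
Row 5: (5,0)O 1/1 · (5,1)O 2/2 · (5,2)O 2/3 · (5,3)X 2/4 · (5,4)X 4/5 · (5,5)X 3/3
Row 6: (6,4)X 4/4 · (6,5)X 3/3
The smallest same-type fraction is 1/2 at (1,5), which reduces to 1/2. Any threshold above that leaves this individual unsatisfied.

1/2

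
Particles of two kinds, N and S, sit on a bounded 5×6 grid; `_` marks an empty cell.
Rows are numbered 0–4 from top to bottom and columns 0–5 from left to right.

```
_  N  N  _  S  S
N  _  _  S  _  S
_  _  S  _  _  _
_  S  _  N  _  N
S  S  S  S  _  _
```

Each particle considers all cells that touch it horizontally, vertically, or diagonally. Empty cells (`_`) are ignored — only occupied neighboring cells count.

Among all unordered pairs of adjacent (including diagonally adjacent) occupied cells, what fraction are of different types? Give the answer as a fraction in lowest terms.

2/9

Scan each occupied cell's neighbors to the right and below (and the two forward diagonals) so each pair is counted once.
From row 0: 1 unlike of 7 pairs (running 1/7).
From row 1: 0 unlike of 1 pairs (running 1/8).
From row 2: 1 unlike of 2 pairs (running 2/10).
From row 3: 2 unlike of 5 pairs (running 4/15).
From row 4: 0 unlike of 3 pairs (running 4/18).
Total adjacent occupied pairs: 18; unlike-type pairs: 4.
4/18 reduces to 2/9.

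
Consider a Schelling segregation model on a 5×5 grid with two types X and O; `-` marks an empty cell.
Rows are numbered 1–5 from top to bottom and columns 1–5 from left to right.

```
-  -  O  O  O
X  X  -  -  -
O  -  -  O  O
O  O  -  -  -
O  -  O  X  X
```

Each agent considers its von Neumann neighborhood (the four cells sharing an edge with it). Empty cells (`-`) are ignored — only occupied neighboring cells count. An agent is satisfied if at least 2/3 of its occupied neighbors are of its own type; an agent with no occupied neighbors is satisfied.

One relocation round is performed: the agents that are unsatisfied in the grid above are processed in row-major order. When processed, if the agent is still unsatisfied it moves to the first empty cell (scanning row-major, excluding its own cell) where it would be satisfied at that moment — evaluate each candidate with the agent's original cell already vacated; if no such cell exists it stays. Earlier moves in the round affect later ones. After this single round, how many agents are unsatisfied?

Initially unsatisfied (in order): (2,1), (3,1), (5,3), (5,4).
  (2,1) → (1,1).
  (3,1): now satisfied by earlier moves; stays.
  (5,3) → (2,4).
  (5,4): now satisfied by earlier moves; stays.
Resulting grid:
X - O O O
- X - O -
O - - O O
O O - - -
O - - X X
All satisfied now.

0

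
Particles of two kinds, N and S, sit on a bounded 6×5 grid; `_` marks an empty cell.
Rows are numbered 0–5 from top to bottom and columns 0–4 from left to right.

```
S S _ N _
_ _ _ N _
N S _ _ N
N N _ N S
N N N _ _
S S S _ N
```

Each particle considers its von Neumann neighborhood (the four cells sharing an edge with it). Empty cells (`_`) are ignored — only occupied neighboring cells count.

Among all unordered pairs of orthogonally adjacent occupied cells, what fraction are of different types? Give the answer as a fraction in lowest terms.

Scan each occupied cell's neighbors to the right and below so each pair is counted once.
Row 0: S(0,0)–S(0,1)= N(0,3)–N(1,3)=  → 0/2 unlike.
Row 2: N(2,0)–S(2,1)≠ N(2,0)–N(3,0)= S(2,1)–N(3,1)≠ N(2,4)–S(3,4)≠  → 3/4 unlike.
Row 3: N(3,0)–N(3,1)= N(3,0)–N(4,0)= N(3,1)–N(4,1)= N(3,3)–S(3,4)≠  → 1/4 unlike.
Row 4: N(4,0)–N(4,1)= N(4,0)–S(5,0)≠ N(4,1)–N(4,2)= N(4,1)–S(5,1)≠ N(4,2)–S(5,2)≠  → 3/5 unlike.
Row 5: S(5,0)–S(5,1)= S(5,1)–S(5,2)=  → 0/2 unlike.
Total adjacent occupied pairs: 17; unlike-type pairs: 7.
7/17 is already in lowest terms.

7/17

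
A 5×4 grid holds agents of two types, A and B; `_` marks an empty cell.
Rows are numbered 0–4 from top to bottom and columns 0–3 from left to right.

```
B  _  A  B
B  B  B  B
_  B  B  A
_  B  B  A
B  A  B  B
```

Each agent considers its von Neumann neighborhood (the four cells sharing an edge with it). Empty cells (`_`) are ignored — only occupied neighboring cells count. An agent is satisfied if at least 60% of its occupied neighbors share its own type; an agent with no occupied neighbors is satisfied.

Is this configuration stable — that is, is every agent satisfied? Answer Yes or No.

(0,0)B 1/1 satisfied
(0,2)A 0/2 not
(0,3)B 1/2 not
(1,0)B 2/2 satisfied
(1,1)B 3/3 satisfied
(1,2)B 3/4 satisfied
(1,3)B 2/3 satisfied
(2,1)B 3/3 satisfied
(2,2)B 3/4 satisfied
(2,3)A 1/3 not
(3,1)B 2/3 satisfied
(3,2)B 3/4 satisfied
(3,3)A 1/3 not
(4,0)B 0/1 not
(4,1)A 0/3 not
(4,2)B 2/3 satisfied
(4,3)B 1/2 not
For instance (0,2) has only 0/2 same-type neighbors, below 3/5.

No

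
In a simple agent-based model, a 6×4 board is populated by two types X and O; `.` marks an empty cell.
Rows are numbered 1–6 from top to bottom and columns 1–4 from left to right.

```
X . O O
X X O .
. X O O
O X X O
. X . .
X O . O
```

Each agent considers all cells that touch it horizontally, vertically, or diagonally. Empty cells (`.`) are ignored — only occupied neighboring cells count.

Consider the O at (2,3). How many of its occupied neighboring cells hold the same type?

4

Occupied neighbors of (2,3): (1,3)=O, (1,4)=O, (2,2)=X, (3,2)=X, (3,3)=O, (3,4)=O.
Same type (O): 4 of 6.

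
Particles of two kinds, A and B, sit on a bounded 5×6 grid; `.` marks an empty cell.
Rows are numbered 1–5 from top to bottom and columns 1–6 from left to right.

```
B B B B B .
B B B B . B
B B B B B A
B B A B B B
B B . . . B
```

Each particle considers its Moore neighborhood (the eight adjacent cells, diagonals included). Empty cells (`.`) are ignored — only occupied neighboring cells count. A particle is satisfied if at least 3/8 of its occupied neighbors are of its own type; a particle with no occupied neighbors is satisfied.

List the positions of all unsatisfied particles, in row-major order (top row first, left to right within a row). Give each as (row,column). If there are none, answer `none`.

(3,6), (4,3)

Row 1: (1,1)B 3/3 ok · (1,2)B 5/5 ok · (1,3)B 5/5 ok · (1,4)B 4/4 ok · (1,5)B 3/3 ok
Row 2: (2,1)B 5/5 ok · (2,2)B 8/8 ok · (2,3)B 8/8 ok · (2,4)B 7/7 ok · (2,6)B 2/3 ok
Row 3: (3,1)B 5/5 ok · (3,2)B 7/8 ok · (3,3)B 7/8 ok · (3,4)B 6/7 ok · (3,5)B 6/7 ok · (3,6)A 0/4 unhappy
Row 4: (4,1)B 5/5 ok · (4,2)B 6/7 ok · (4,3)A 0/6 unhappy · (4,4)B 4/5 ok · (4,5)B 5/6 ok · (4,6)B 3/4 ok
Row 5: (5,1)B 3/3 ok · (5,2)B 3/4 ok · (5,6)B 2/2 ok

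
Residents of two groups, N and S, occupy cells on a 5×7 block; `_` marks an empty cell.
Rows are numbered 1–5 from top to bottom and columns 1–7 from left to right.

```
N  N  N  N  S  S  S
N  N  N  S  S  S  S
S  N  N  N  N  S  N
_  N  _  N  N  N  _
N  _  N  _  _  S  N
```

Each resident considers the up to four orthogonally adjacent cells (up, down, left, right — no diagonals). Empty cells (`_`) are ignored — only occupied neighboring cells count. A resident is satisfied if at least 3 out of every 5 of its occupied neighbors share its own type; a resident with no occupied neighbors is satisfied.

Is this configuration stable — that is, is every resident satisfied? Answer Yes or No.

(1,1)N 2/2 ok
(1,2)N 3/3 ok
(1,3)N 3/3 ok
(1,4)N 1/3 unhappy
(1,5)S 2/3 ok
(1,6)S 3/3 ok
(1,7)S 2/2 ok
(2,1)N 2/3 ok
(2,2)N 4/4 ok
(2,3)N 3/4 ok
(2,4)S 1/4 unhappy
(2,5)S 3/4 ok
(2,6)S 4/4 ok
(2,7)S 2/3 ok
(3,1)S 0/2 unhappy
(3,2)N 3/4 ok
(3,3)N 3/3 ok
(3,4)N 3/4 ok
(3,5)N 2/4 unhappy
(3,6)S 1/4 unhappy
(3,7)N 0/2 unhappy
(4,2)N 1/1 ok
(4,4)N 2/2 ok
(4,5)N 3/3 ok
(4,6)N 1/3 unhappy
(5,1)N 0/0 ok
(5,3)N 0/0 ok
(5,6)S 0/2 unhappy
(5,7)N 0/1 unhappy
For instance (1,4) has only 1/3 same-type neighbors, below 3/5.

No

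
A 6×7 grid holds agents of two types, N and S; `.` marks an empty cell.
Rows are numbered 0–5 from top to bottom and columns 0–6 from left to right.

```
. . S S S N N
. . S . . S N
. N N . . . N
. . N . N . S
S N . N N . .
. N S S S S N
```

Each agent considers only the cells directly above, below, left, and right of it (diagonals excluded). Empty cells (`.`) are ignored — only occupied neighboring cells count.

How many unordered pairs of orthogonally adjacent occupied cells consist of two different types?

10

Scan each occupied cell's neighbors to the right and below so each pair is counted once.
Row 0: S(0,2)–S(0,3)= S(0,2)–S(1,2)= S(0,3)–S(0,4)= S(0,4)–N(0,5)≠ N(0,5)–N(0,6)= N(0,5)–S(1,5)≠ N(0,6)–N(1,6)=  → 2/7 unlike.
Row 1: S(1,2)–N(2,2)≠ S(1,5)–N(1,6)≠ N(1,6)–N(2,6)=  → 2/3 unlike.
Row 2: N(2,1)–N(2,2)= N(2,2)–N(3,2)= N(2,6)–S(3,6)≠  → 1/3 unlike.
Row 3: N(3,4)–N(4,4)=  → 0/1 unlike.
Row 4: S(4,0)–N(4,1)≠ N(4,1)–N(5,1)= N(4,3)–N(4,4)= N(4,3)–S(5,3)≠ N(4,4)–S(5,4)≠  → 3/5 unlike.
Row 5: N(5,1)–S(5,2)≠ S(5,2)–S(5,3)= S(5,3)–S(5,4)= S(5,4)–S(5,5)= S(5,5)–N(5,6)≠  → 2/5 unlike.
Total adjacent occupied pairs: 24; unlike-type pairs: 10.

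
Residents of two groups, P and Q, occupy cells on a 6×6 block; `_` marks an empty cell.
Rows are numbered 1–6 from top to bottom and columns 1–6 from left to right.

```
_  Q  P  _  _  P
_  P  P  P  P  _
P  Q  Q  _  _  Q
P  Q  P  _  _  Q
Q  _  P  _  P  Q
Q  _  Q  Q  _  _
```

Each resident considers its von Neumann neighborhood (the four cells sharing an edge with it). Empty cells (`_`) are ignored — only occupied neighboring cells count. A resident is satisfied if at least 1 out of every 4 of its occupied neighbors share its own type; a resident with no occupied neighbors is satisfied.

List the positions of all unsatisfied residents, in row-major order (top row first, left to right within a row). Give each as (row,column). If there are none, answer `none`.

(1,2), (5,5)

(1,2)Q 0/2 ✗
(1,3)P 1/2 ✓
(1,6)P 0/0 ✓
(2,2)P 1/3 ✓
(2,3)P 3/4 ✓
(2,4)P 2/2 ✓
(2,5)P 1/1 ✓
(3,1)P 1/2 ✓
(3,2)Q 2/4 ✓
(3,3)Q 1/3 ✓
(3,6)Q 1/1 ✓
(4,1)P 1/3 ✓
(4,2)Q 1/3 ✓
(4,3)P 1/3 ✓
(4,6)Q 2/2 ✓
(5,1)Q 1/2 ✓
(5,3)P 1/2 ✓
(5,5)P 0/1 ✗
(5,6)Q 1/2 ✓
(6,1)Q 1/1 ✓
(6,3)Q 1/2 ✓
(6,4)Q 1/1 ✓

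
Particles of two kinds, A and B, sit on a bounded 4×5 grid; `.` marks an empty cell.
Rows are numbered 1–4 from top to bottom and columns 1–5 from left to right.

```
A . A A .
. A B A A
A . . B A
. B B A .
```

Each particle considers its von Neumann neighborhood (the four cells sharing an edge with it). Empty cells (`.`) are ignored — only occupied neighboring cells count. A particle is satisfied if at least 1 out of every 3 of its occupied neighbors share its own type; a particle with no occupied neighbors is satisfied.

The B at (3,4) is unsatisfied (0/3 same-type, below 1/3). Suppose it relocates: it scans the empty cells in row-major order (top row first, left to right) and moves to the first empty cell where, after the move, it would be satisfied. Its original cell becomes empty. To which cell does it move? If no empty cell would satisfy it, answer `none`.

(3,2)

Vacating (3,4). Empty cells in order:
  (1,2): 0/3 same-type → still unsatisfied.
  (1,5): 0/2 same-type → still unsatisfied.
  (2,1): 0/3 same-type → still unsatisfied.
  (3,2): 1/3 same-type → satisfied — stop here.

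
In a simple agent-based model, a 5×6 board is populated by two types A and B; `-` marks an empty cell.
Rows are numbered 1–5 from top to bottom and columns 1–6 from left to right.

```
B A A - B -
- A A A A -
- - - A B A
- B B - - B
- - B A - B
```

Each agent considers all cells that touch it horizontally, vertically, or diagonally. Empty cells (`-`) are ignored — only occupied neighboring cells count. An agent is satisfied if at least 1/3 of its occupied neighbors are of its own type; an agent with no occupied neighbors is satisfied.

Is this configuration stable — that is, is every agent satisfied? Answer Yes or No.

No

Row 1: (1,1)B 0/2 ✗ · (1,2)A 3/4 ✓ · (1,3)A 4/4 ✓ · (1,5)B 0/2 ✗
Row 2: (2,2)A 3/4 ✓ · (2,3)A 5/5 ✓ · (2,4)A 4/6 ✓ · (2,5)A 3/5 ✓
Row 3: (3,4)A 3/5 ✓ · (3,5)B 1/5 ✗ · (3,6)A 1/3 ✓
Row 4: (4,2)B 2/2 ✓ · (4,3)B 2/4 ✓ · (4,6)B 2/3 ✓
Row 5: (5,3)B 2/3 ✓ · (5,4)A 0/2 ✗ · (5,6)B 1/1 ✓
For instance (1,1) has only 0/2 same-type neighbors, below 1/3.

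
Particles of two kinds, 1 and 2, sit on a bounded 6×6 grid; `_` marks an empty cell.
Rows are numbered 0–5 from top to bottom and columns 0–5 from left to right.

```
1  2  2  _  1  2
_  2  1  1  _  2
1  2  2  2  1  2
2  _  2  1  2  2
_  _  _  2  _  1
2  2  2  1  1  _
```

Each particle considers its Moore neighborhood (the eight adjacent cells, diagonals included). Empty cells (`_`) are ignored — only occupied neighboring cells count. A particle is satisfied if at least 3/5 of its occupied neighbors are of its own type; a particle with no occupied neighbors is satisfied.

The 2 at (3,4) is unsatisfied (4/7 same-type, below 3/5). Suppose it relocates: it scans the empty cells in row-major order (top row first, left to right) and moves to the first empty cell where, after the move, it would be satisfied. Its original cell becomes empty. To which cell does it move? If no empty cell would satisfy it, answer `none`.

(1,0)

Vacating (3,4). Empty cells in order:
  (0,3): 1/4 same-type → still unsatisfied.
  (1,0): 3/5 same-type → satisfied — stop here.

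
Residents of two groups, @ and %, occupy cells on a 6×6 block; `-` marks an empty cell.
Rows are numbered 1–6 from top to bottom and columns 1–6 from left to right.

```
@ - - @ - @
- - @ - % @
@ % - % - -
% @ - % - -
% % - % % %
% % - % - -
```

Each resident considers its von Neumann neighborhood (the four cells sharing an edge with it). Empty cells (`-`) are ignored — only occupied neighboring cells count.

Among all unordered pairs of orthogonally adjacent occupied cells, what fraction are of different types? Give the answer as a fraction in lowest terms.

6/17

Scan each occupied cell's neighbors to the right and below so each pair is counted once.
From row 1: 0 unlike of 1 pairs (running 0/1).
From row 2: 1 unlike of 1 pairs (running 1/2).
From row 3: 3 unlike of 4 pairs (running 4/6).
From row 4: 2 unlike of 4 pairs (running 6/10).
From row 5: 0 unlike of 6 pairs (running 6/16).
From row 6: 0 unlike of 1 pairs (running 6/17).
Total adjacent occupied pairs: 17; unlike-type pairs: 6.
6/17 is already in lowest terms.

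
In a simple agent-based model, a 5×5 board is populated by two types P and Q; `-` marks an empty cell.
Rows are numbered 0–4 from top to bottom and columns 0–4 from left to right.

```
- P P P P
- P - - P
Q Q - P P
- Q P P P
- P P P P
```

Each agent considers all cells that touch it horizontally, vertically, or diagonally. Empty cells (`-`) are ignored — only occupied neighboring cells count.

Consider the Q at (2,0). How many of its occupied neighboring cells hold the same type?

2

Occupied neighbors of (2,0): (1,1)=P, (2,1)=Q, (3,1)=Q.
Same type (Q): 2 of 3.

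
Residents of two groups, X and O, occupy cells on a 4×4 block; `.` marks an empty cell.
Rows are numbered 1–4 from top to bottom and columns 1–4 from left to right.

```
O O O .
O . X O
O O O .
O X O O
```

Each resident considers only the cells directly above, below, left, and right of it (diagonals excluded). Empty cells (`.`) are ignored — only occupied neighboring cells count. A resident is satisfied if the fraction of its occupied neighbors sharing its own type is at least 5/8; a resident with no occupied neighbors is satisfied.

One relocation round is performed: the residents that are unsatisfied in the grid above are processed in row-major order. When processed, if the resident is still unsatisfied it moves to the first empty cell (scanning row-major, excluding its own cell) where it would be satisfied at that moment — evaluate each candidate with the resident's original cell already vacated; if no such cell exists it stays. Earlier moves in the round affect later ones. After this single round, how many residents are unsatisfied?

2

Initially unsatisfied (in order): (1,3), (2,3), (2,4), (4,1), (4,2).
  (1,3) → (1,4).
  (2,3): no empty cell satisfies it; stays.
  (2,4) → (1,3).
  (4,1) → (2,2).
  (4,2): no empty cell satisfies it; stays.
Resulting grid:
O O O O
O O X .
O O O .
. X O O
Unsatisfied now: (2,3), (4,2).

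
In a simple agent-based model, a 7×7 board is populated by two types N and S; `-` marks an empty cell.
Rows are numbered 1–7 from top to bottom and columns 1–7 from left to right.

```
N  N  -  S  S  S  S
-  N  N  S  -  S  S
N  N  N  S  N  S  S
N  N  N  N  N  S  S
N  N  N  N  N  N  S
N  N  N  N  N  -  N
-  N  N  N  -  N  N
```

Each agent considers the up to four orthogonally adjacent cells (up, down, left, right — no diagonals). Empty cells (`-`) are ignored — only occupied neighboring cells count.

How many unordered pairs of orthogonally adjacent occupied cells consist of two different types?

Scan each occupied cell's neighbors to the right and below so each pair is counted once.
From row 1: 0 unlike of 8 pairs (running 0/8).
From row 2: 1 unlike of 8 pairs (running 1/16).
From row 3: 4 unlike of 13 pairs (running 5/29).
From row 4: 2 unlike of 13 pairs (running 7/42).
From row 5: 2 unlike of 12 pairs (running 9/54).
From row 6: 0 unlike of 8 pairs (running 9/62).
From row 7: 0 unlike of 3 pairs (running 9/65).
Total adjacent occupied pairs: 65; unlike-type pairs: 9.

9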